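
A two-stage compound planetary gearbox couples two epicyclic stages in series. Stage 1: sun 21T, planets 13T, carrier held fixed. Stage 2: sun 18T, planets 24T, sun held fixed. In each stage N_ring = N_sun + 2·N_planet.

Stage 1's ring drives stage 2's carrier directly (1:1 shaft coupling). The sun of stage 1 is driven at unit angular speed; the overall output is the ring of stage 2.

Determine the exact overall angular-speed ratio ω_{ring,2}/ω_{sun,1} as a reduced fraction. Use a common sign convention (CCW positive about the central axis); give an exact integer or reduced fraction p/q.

-294/517

Stage 1: N_ring = 21 + 2·13 = 47
Stage 1: 21(ω_s−ω_c) = −47(ω_r−ω_c),  ω_c=0, ω_s=1
Stage 1: ω_r = 0 − (21/47)(1−0) = -21/47
  ⇒ ω_r¹/ω_s¹ = -21/47
Stage 2: N_ring = 18 + 2·24 = 66
Stage 2: 18(ω_s−ω_c) = −66(ω_r−ω_c),  ω_s=0, ω_c=1
Stage 2: ω_r = 1 − (18/66)(0−1) = 14/11
  ⇒ ω_r²/ω_c² = 14/11
Coupling ω_c² = ω_r¹ ⇒ overall = -21/47 × 14/11 = -294/517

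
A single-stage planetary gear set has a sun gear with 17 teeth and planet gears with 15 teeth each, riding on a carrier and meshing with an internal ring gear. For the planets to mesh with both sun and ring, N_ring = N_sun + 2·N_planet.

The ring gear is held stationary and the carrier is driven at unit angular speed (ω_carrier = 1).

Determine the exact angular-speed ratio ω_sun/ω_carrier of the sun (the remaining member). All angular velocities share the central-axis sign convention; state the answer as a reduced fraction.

N_ring = 17 + 2·15 = 47
17(ω_s−ω_c) = −47(ω_r−ω_c),  ω_r=0, ω_c=1
ω_s = 1 − (47/17)(0−1) = 64/17
ω_s/ω_c = 64/17

64/17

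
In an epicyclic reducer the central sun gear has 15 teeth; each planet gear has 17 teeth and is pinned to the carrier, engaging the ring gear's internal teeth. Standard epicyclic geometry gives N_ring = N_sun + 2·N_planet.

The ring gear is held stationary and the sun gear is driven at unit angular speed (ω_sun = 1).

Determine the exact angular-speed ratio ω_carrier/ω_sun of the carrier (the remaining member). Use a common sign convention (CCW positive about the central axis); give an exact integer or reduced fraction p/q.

N_ring = 15 + 2·17 = 49
15(ω_s−ω_c) = −49(ω_r−ω_c),  ω_r=0, ω_s=1
15(1−ω_c) = −49(0−ω_c)  ⇒  64ω_c = 15  ⇒  ω_c = 15/64
ω_c/ω_s = 15/64

15/64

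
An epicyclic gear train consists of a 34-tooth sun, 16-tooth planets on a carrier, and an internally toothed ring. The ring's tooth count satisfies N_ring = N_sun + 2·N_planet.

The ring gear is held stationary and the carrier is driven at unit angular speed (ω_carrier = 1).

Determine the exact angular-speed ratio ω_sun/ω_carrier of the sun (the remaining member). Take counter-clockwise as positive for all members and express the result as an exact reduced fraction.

50/17

N_ring = 34 + 2·16 = 66
34(ω_s−ω_c) = −66(ω_r−ω_c),  ω_r=0, ω_c=1
ω_s = 1 − (66/34)(0−1) = 50/17
ω_s/ω_c = 50/17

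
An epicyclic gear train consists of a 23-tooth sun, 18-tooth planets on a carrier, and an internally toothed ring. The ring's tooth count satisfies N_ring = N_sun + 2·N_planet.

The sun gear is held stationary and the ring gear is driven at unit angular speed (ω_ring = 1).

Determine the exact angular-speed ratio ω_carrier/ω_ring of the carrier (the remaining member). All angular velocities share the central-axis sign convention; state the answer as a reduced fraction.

59/82

N_ring = 23 + 2·18 = 59
23(ω_s−ω_c) = −59(ω_r−ω_c),  ω_s=0, ω_r=1
23(0−ω_c) = −59(1−ω_c)  ⇒  82ω_c = 59  ⇒  ω_c = 59/82
ω_c/ω_r = 59/82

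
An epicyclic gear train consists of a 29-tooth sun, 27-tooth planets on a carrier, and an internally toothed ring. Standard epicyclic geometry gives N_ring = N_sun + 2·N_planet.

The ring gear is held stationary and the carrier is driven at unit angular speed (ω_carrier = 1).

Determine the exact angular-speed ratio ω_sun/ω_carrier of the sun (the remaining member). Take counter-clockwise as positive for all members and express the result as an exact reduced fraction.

112/29

N_ring = 29 + 2·27 = 83
29(ω_s−ω_c) = −83(ω_r−ω_c),  ω_r=0, ω_c=1
ω_s = 1 − (83/29)(0−1) = 112/29
ω_s/ω_c = 112/29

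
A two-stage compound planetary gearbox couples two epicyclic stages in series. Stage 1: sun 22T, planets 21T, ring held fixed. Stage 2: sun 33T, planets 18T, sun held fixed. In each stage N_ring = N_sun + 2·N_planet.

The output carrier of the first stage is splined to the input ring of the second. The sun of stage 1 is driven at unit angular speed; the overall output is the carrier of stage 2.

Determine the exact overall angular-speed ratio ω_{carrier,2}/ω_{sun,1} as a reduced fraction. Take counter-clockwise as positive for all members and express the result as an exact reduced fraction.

Stage 1: N_ring = 22 + 2·21 = 64
Stage 1: 22(ω_s−ω_c) = −64(ω_r−ω_c),  ω_r=0, ω_s=1
Stage 1: 22(1−ω_c) = −64(0−ω_c)  ⇒  86ω_c = 22  ⇒  ω_c = 11/43
  ⇒ ω_c¹/ω_s¹ = 11/43
Stage 2: N_ring = 33 + 2·18 = 69
Stage 2: 33(ω_s−ω_c) = −69(ω_r−ω_c),  ω_s=0, ω_r=1
Stage 2: 33(0−ω_c) = −69(1−ω_c)  ⇒  102ω_c = 69  ⇒  ω_c = 23/34
  ⇒ ω_c²/ω_r² = 23/34
Coupling ω_r² = ω_c¹ ⇒ overall = 11/43 × 23/34 = 253/1462

253/1462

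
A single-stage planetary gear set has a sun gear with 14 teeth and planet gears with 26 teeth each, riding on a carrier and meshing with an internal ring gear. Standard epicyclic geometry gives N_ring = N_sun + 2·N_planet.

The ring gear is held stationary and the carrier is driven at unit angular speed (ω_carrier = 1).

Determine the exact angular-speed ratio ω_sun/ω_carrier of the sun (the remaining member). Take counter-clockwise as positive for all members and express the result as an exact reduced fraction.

N_ring = 14 + 2·26 = 66
14(ω_s−ω_c) = −66(ω_r−ω_c),  ω_r=0, ω_c=1
ω_s = 1 − (66/14)(0−1) = 40/7
ω_s/ω_c = 40/7

40/7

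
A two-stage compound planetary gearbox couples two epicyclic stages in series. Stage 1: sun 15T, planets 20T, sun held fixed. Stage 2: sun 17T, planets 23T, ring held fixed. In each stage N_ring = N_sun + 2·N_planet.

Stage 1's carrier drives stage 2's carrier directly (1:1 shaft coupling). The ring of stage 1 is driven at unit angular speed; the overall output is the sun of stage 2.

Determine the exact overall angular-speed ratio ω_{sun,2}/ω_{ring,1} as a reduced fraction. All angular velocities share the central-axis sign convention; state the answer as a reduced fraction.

440/119

Stage 1: N_ring = 15 + 2·20 = 55
Stage 1: 15(ω_s−ω_c) = −55(ω_r−ω_c),  ω_s=0, ω_r=1
Stage 1: 15(0−ω_c) = −55(1−ω_c)  ⇒  70ω_c = 55  ⇒  ω_c = 11/14
  ⇒ ω_c¹/ω_r¹ = 11/14
Stage 2: N_ring = 17 + 2·23 = 63
Stage 2: 17(ω_s−ω_c) = −63(ω_r−ω_c),  ω_r=0, ω_c=1
Stage 2: ω_s = 1 − (63/17)(0−1) = 80/17
  ⇒ ω_s²/ω_c² = 80/17
Coupling ω_c² = ω_c¹ ⇒ overall = 11/14 × 80/17 = 440/119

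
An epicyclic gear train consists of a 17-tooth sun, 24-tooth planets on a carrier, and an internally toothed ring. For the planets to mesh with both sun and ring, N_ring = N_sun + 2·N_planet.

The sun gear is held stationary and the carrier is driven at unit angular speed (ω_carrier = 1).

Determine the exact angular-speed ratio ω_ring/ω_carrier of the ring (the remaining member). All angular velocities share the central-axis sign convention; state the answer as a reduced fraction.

N_ring = 17 + 2·24 = 65
17(ω_s−ω_c) = −65(ω_r−ω_c),  ω_s=0, ω_c=1
ω_r = 1 − (17/65)(0−1) = 82/65
ω_r/ω_c = 82/65

82/65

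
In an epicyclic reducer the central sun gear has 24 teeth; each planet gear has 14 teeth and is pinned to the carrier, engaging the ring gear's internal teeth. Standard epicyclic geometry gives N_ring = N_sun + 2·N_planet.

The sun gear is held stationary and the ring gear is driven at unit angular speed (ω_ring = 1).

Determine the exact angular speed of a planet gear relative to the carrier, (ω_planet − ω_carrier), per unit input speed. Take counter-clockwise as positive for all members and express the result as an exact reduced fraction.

N_ring = 24 + 2·14 = 52
24(ω_s−ω_c) = −52(ω_r−ω_c),  ω_s=0, ω_r=1
24(0−ω_c) = −52(1−ω_c)  ⇒  76ω_c = 52  ⇒  ω_c = 13/19
sun–planet: 24·(0−13/19) = −14·(ω_p−ω_c)  ⇒  ω_p−ω_c = −(24/14)·(-13/19) = 156/133

156/133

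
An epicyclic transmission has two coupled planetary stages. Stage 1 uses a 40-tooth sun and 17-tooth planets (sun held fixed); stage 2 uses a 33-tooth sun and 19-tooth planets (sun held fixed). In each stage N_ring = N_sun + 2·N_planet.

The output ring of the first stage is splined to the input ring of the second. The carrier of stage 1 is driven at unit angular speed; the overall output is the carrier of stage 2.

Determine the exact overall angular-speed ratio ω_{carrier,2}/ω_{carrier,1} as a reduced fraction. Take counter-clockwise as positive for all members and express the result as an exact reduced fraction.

4047/3848

Stage 1: N_ring = 40 + 2·17 = 74
Stage 1: 40(ω_s−ω_c) = −74(ω_r−ω_c),  ω_s=0, ω_c=1
Stage 1: ω_r = 1 − (40/74)(0−1) = 57/37
  ⇒ ω_r¹/ω_c¹ = 57/37
Stage 2: N_ring = 33 + 2·19 = 71
Stage 2: 33(ω_s−ω_c) = −71(ω_r−ω_c),  ω_s=0, ω_r=1
Stage 2: 33(0−ω_c) = −71(1−ω_c)  ⇒  104ω_c = 71  ⇒  ω_c = 71/104
  ⇒ ω_c²/ω_r² = 71/104
Coupling ω_r² = ω_r¹ ⇒ overall = 57/37 × 71/104 = 4047/3848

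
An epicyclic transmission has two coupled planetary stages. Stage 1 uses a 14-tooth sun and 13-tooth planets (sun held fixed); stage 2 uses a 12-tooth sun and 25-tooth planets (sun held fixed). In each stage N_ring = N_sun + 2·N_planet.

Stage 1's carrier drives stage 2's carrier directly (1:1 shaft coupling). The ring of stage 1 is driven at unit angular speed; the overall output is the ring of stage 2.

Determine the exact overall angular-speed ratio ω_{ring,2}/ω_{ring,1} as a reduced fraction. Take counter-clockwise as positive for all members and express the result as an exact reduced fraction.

740/837

Stage 1: N_ring = 14 + 2·13 = 40
Stage 1: 14(ω_s−ω_c) = −40(ω_r−ω_c),  ω_s=0, ω_r=1
Stage 1: 14(0−ω_c) = −40(1−ω_c)  ⇒  54ω_c = 40  ⇒  ω_c = 20/27
  ⇒ ω_c¹/ω_r¹ = 20/27
Stage 2: N_ring = 12 + 2·25 = 62
Stage 2: 12(ω_s−ω_c) = −62(ω_r−ω_c),  ω_s=0, ω_c=1
Stage 2: ω_r = 1 − (12/62)(0−1) = 37/31
  ⇒ ω_r²/ω_c² = 37/31
Coupling ω_c² = ω_c¹ ⇒ overall = 20/27 × 37/31 = 740/837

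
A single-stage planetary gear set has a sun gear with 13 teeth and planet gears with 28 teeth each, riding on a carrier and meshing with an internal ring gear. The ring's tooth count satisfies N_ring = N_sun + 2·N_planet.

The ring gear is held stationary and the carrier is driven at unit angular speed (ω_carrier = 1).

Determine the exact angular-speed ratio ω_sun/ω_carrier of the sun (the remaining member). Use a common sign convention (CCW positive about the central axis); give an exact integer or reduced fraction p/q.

N_ring = 13 + 2·28 = 69
13(ω_s−ω_c) = −69(ω_r−ω_c),  ω_r=0, ω_c=1
ω_s = 1 − (69/13)(0−1) = 82/13
ω_s/ω_c = 82/13

82/13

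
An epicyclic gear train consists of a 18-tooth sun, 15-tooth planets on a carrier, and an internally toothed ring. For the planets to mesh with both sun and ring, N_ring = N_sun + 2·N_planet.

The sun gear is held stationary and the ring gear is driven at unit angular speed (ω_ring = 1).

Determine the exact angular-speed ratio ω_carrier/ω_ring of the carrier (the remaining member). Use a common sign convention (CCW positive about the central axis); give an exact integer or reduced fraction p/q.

N_ring = 18 + 2·15 = 48
18(ω_s−ω_c) = −48(ω_r−ω_c),  ω_s=0, ω_r=1
18(0−ω_c) = −48(1−ω_c)  ⇒  66ω_c = 48  ⇒  ω_c = 8/11
ω_c/ω_r = 8/11

8/11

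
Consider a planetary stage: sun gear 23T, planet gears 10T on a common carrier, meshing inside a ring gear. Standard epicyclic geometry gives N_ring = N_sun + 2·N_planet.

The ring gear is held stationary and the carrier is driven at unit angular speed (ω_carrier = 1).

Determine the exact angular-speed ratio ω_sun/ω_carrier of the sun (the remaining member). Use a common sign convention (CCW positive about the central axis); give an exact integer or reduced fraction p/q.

66/23

N_ring = 23 + 2·10 = 43
23(ω_s−ω_c) = −43(ω_r−ω_c),  ω_r=0, ω_c=1
ω_s = 1 − (43/23)(0−1) = 66/23
ω_s/ω_c = 66/23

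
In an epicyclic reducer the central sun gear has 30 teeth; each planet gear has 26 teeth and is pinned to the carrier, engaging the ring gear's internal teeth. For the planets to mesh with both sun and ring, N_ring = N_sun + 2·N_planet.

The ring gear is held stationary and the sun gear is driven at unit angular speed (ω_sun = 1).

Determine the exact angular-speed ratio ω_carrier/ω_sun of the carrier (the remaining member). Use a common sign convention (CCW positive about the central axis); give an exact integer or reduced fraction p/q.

N_ring = 30 + 2·26 = 82
30(ω_s−ω_c) = −82(ω_r−ω_c),  ω_r=0, ω_s=1
30(1−ω_c) = −82(0−ω_c)  ⇒  112ω_c = 30  ⇒  ω_c = 15/56
ω_c/ω_s = 15/56

15/56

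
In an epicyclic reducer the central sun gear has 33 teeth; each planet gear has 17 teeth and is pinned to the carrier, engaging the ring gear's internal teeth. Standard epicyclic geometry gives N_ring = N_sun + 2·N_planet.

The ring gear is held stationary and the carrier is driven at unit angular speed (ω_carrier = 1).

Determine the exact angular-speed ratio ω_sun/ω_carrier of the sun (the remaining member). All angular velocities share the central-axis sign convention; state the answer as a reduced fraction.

N_ring = 33 + 2·17 = 67
33(ω_s−ω_c) = −67(ω_r−ω_c),  ω_r=0, ω_c=1
ω_s = 1 − (67/33)(0−1) = 100/33
ω_s/ω_c = 100/33

100/33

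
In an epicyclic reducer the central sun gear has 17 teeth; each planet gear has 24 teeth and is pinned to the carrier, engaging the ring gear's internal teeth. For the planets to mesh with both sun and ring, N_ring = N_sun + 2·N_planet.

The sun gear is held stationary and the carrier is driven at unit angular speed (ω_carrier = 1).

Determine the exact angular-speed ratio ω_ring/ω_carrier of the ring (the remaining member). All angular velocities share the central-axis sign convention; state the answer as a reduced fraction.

82/65

N_ring = 17 + 2·24 = 65
17(ω_s−ω_c) = −65(ω_r−ω_c),  ω_s=0, ω_c=1
ω_r = 1 − (17/65)(0−1) = 82/65
ω_r/ω_c = 82/65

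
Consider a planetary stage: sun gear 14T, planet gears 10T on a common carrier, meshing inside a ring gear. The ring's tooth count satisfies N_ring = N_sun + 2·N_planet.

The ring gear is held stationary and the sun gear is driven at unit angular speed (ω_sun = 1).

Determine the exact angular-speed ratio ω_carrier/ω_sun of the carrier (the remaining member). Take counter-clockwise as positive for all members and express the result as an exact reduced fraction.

N_ring = 14 + 2·10 = 34
14(ω_s−ω_c) = −34(ω_r−ω_c),  ω_r=0, ω_s=1
14(1−ω_c) = −34(0−ω_c)  ⇒  48ω_c = 14  ⇒  ω_c = 7/24
ω_c/ω_s = 7/24

7/24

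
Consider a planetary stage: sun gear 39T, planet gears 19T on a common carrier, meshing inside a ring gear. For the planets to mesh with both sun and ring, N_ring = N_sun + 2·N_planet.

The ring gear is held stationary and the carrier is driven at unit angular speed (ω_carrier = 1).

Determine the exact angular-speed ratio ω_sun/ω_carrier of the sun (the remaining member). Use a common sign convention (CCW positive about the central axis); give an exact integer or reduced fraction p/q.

116/39

N_ring = 39 + 2·19 = 77
39(ω_s−ω_c) = −77(ω_r−ω_c),  ω_r=0, ω_c=1
ω_s = 1 − (77/39)(0−1) = 116/39
ω_s/ω_c = 116/39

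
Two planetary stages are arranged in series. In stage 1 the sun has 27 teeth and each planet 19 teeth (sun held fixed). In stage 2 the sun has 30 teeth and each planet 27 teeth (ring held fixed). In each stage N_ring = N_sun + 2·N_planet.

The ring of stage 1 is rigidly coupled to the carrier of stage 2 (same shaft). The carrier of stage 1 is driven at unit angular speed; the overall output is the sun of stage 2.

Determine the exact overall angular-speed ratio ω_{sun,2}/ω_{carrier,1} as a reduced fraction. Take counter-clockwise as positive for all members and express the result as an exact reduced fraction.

Stage 1: N_ring = 27 + 2·19 = 65
Stage 1: 27(ω_s−ω_c) = −65(ω_r−ω_c),  ω_s=0, ω_c=1
Stage 1: ω_r = 1 − (27/65)(0−1) = 92/65
  ⇒ ω_r¹/ω_c¹ = 92/65
Stage 2: N_ring = 30 + 2·27 = 84
Stage 2: 30(ω_s−ω_c) = −84(ω_r−ω_c),  ω_r=0, ω_c=1
Stage 2: ω_s = 1 − (84/30)(0−1) = 19/5
  ⇒ ω_s²/ω_c² = 19/5
Coupling ω_c² = ω_r¹ ⇒ overall = 92/65 × 19/5 = 1748/325

1748/325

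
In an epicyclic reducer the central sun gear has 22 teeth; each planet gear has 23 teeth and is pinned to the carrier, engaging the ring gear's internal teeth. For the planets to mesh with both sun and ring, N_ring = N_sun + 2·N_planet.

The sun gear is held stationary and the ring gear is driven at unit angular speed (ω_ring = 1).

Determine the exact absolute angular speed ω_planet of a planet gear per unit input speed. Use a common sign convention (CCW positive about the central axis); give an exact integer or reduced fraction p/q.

34/23

N_ring = 22 + 2·23 = 68
22(ω_s−ω_c) = −68(ω_r−ω_c),  ω_s=0, ω_r=1
22(0−ω_c) = −68(1−ω_c)  ⇒  90ω_c = 68  ⇒  ω_c = 34/45
sun–planet: 22·(0−34/45) = −23·(ω_p−ω_c)  ⇒  ω_p−ω_c = −(22/23)·(-34/45) = 748/1035
ω_p = 34/45 + 748/1035 = 34/23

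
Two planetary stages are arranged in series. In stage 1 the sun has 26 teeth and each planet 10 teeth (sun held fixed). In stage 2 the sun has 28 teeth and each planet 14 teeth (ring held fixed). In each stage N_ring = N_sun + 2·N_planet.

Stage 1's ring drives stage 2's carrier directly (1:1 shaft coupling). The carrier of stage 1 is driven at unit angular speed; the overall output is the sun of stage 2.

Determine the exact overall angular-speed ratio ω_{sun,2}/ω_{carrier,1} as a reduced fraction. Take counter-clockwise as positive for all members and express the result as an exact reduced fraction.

Stage 1: N_ring = 26 + 2·10 = 46
Stage 1: 26(ω_s−ω_c) = −46(ω_r−ω_c),  ω_s=0, ω_c=1
Stage 1: ω_r = 1 − (26/46)(0−1) = 36/23
  ⇒ ω_r¹/ω_c¹ = 36/23
Stage 2: N_ring = 28 + 2·14 = 56
Stage 2: 28(ω_s−ω_c) = −56(ω_r−ω_c),  ω_r=0, ω_c=1
Stage 2: ω_s = 1 − (56/28)(0−1) = 3
  ⇒ ω_s²/ω_c² = 3
Coupling ω_c² = ω_r¹ ⇒ overall = 36/23 × 3 = 108/23

108/23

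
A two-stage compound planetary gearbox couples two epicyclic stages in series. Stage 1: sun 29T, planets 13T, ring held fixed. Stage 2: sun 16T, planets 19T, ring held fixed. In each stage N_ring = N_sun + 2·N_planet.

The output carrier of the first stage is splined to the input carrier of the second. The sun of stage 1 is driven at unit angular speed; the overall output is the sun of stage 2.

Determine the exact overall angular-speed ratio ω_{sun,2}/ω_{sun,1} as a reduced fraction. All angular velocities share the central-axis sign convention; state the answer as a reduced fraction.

145/96

Stage 1: N_ring = 29 + 2·13 = 55
Stage 1: 29(ω_s−ω_c) = −55(ω_r−ω_c),  ω_r=0, ω_s=1
Stage 1: 29(1−ω_c) = −55(0−ω_c)  ⇒  84ω_c = 29  ⇒  ω_c = 29/84
  ⇒ ω_c¹/ω_s¹ = 29/84
Stage 2: N_ring = 16 + 2·19 = 54
Stage 2: 16(ω_s−ω_c) = −54(ω_r−ω_c),  ω_r=0, ω_c=1
Stage 2: ω_s = 1 − (54/16)(0−1) = 35/8
  ⇒ ω_s²/ω_c² = 35/8
Coupling ω_c² = ω_c¹ ⇒ overall = 29/84 × 35/8 = 145/96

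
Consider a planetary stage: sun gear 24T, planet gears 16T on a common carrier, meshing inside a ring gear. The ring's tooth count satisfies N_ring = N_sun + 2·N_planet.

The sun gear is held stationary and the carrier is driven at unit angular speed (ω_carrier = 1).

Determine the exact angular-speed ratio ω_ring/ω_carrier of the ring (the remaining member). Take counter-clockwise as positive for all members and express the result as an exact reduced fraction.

N_ring = 24 + 2·16 = 56
24(ω_s−ω_c) = −56(ω_r−ω_c),  ω_s=0, ω_c=1
ω_r = 1 − (24/56)(0−1) = 10/7
ω_r/ω_c = 10/7

10/7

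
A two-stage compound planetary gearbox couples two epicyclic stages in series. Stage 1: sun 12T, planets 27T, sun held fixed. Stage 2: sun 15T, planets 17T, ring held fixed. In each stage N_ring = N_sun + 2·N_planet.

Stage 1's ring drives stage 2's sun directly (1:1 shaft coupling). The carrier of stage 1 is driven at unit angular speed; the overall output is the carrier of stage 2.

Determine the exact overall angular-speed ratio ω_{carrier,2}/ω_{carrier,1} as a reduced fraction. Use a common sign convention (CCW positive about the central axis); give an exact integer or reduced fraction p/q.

Stage 1: N_ring = 12 + 2·27 = 66
Stage 1: 12(ω_s−ω_c) = −66(ω_r−ω_c),  ω_s=0, ω_c=1
Stage 1: ω_r = 1 − (12/66)(0−1) = 13/11
  ⇒ ω_r¹/ω_c¹ = 13/11
Stage 2: N_ring = 15 + 2·17 = 49
Stage 2: 15(ω_s−ω_c) = −49(ω_r−ω_c),  ω_r=0, ω_s=1
Stage 2: 15(1−ω_c) = −49(0−ω_c)  ⇒  64ω_c = 15  ⇒  ω_c = 15/64
  ⇒ ω_c²/ω_s² = 15/64
Coupling ω_s² = ω_r¹ ⇒ overall = 13/11 × 15/64 = 195/704

195/704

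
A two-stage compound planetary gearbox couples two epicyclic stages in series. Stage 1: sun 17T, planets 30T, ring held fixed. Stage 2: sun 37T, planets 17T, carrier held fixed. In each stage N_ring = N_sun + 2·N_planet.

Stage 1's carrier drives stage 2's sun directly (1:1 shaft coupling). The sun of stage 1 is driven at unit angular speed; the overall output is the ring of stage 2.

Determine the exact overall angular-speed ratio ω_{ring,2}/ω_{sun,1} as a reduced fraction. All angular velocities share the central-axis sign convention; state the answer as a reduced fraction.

Stage 1: N_ring = 17 + 2·30 = 77
Stage 1: 17(ω_s−ω_c) = −77(ω_r−ω_c),  ω_r=0, ω_s=1
Stage 1: 17(1−ω_c) = −77(0−ω_c)  ⇒  94ω_c = 17  ⇒  ω_c = 17/94
  ⇒ ω_c¹/ω_s¹ = 17/94
Stage 2: N_ring = 37 + 2·17 = 71
Stage 2: 37(ω_s−ω_c) = −71(ω_r−ω_c),  ω_c=0, ω_s=1
Stage 2: ω_r = 0 − (37/71)(1−0) = -37/71
  ⇒ ω_r²/ω_s² = -37/71
Coupling ω_s² = ω_c¹ ⇒ overall = 17/94 × -37/71 = -629/6674

-629/6674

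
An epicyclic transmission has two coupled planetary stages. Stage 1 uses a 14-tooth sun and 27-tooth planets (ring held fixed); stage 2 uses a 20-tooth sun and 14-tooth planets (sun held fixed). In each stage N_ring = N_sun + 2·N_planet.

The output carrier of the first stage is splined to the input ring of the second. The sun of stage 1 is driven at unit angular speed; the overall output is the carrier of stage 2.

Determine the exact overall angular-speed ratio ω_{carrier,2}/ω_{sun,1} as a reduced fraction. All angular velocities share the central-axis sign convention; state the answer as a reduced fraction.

Stage 1: N_ring = 14 + 2·27 = 68
Stage 1: 14(ω_s−ω_c) = −68(ω_r−ω_c),  ω_r=0, ω_s=1
Stage 1: 14(1−ω_c) = −68(0−ω_c)  ⇒  82ω_c = 14  ⇒  ω_c = 7/41
  ⇒ ω_c¹/ω_s¹ = 7/41
Stage 2: N_ring = 20 + 2·14 = 48
Stage 2: 20(ω_s−ω_c) = −48(ω_r−ω_c),  ω_s=0, ω_r=1
Stage 2: 20(0−ω_c) = −48(1−ω_c)  ⇒  68ω_c = 48  ⇒  ω_c = 12/17
  ⇒ ω_c²/ω_r² = 12/17
Coupling ω_r² = ω_c¹ ⇒ overall = 7/41 × 12/17 = 84/697

84/697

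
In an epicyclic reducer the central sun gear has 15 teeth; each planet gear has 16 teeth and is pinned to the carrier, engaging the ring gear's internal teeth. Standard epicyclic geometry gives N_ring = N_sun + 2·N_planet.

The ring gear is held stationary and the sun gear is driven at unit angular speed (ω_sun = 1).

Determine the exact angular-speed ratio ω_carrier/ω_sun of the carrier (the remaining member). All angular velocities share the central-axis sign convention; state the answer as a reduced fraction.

N_ring = 15 + 2·16 = 47
15(ω_s−ω_c) = −47(ω_r−ω_c),  ω_r=0, ω_s=1
15(1−ω_c) = −47(0−ω_c)  ⇒  62ω_c = 15  ⇒  ω_c = 15/62
ω_c/ω_s = 15/62

15/62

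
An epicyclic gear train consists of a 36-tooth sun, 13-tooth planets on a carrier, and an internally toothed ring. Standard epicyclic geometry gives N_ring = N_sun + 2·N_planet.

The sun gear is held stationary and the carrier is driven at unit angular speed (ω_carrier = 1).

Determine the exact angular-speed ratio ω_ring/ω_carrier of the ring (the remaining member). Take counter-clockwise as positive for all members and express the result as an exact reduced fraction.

N_ring = 36 + 2·13 = 62
36(ω_s−ω_c) = −62(ω_r−ω_c),  ω_s=0, ω_c=1
ω_r = 1 − (36/62)(0−1) = 49/31
ω_r/ω_c = 49/31

49/31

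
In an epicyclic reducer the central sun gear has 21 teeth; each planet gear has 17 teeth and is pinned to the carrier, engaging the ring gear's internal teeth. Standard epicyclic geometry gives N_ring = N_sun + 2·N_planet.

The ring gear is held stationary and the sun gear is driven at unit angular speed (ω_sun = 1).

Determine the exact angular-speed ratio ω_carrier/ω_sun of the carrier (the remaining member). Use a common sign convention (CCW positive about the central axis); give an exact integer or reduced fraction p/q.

N_ring = 21 + 2·17 = 55
21(ω_s−ω_c) = −55(ω_r−ω_c),  ω_r=0, ω_s=1
21(1−ω_c) = −55(0−ω_c)  ⇒  76ω_c = 21  ⇒  ω_c = 21/76
ω_c/ω_s = 21/76

21/76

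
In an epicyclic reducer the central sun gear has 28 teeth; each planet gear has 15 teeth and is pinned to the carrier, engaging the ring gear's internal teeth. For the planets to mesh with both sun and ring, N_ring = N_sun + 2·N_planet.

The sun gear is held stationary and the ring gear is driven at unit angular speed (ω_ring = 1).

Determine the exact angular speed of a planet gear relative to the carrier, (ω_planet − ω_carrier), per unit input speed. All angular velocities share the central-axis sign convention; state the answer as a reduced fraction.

N_ring = 28 + 2·15 = 58
28(ω_s−ω_c) = −58(ω_r−ω_c),  ω_s=0, ω_r=1
28(0−ω_c) = −58(1−ω_c)  ⇒  86ω_c = 58  ⇒  ω_c = 29/43
sun–planet: 28·(0−29/43) = −15·(ω_p−ω_c)  ⇒  ω_p−ω_c = −(28/15)·(-29/43) = 812/645

812/645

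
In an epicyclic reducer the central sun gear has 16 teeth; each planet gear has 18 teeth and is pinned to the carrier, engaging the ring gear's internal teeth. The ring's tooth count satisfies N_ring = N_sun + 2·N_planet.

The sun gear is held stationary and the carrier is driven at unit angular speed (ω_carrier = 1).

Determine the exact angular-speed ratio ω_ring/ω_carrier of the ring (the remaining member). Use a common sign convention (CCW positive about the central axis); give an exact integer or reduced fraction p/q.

N_ring = 16 + 2·18 = 52
16(ω_s−ω_c) = −52(ω_r−ω_c),  ω_s=0, ω_c=1
ω_r = 1 − (16/52)(0−1) = 17/13
ω_r/ω_c = 17/13

17/13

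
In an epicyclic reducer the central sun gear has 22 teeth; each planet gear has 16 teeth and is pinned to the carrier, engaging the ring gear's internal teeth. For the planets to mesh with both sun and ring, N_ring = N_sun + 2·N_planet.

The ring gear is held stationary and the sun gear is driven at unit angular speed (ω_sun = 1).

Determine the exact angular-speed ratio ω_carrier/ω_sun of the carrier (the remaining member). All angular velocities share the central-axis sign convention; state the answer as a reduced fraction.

11/38

N_ring = 22 + 2·16 = 54
22(ω_s−ω_c) = −54(ω_r−ω_c),  ω_r=0, ω_s=1
22(1−ω_c) = −54(0−ω_c)  ⇒  76ω_c = 22  ⇒  ω_c = 11/38
ω_c/ω_s = 11/38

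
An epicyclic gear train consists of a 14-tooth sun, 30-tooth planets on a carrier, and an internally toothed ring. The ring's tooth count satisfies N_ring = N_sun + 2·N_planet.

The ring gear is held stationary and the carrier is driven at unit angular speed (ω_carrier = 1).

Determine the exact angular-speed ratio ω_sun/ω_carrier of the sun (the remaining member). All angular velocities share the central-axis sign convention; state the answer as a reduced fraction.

44/7

N_ring = 14 + 2·30 = 74
14(ω_s−ω_c) = −74(ω_r−ω_c),  ω_r=0, ω_c=1
ω_s = 1 − (74/14)(0−1) = 44/7
ω_s/ω_c = 44/7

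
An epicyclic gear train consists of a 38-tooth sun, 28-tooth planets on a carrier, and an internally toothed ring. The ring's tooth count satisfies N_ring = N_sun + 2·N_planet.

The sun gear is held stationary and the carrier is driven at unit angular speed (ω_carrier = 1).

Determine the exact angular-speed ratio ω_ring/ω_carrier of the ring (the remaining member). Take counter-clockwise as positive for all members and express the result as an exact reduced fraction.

N_ring = 38 + 2·28 = 94
38(ω_s−ω_c) = −94(ω_r−ω_c),  ω_s=0, ω_c=1
ω_r = 1 − (38/94)(0−1) = 66/47
ω_r/ω_c = 66/47

66/47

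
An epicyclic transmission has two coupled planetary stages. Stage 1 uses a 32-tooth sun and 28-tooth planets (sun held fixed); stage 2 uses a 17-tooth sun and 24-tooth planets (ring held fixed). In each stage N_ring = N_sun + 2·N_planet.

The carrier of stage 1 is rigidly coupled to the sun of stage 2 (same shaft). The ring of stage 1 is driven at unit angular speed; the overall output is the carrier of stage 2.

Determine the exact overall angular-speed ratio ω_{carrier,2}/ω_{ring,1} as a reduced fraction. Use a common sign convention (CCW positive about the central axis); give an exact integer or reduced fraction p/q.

Stage 1: N_ring = 32 + 2·28 = 88
Stage 1: 32(ω_s−ω_c) = −88(ω_r−ω_c),  ω_s=0, ω_r=1
Stage 1: 32(0−ω_c) = −88(1−ω_c)  ⇒  120ω_c = 88  ⇒  ω_c = 11/15
  ⇒ ω_c¹/ω_r¹ = 11/15
Stage 2: N_ring = 17 + 2·24 = 65
Stage 2: 17(ω_s−ω_c) = −65(ω_r−ω_c),  ω_r=0, ω_s=1
Stage 2: 17(1−ω_c) = −65(0−ω_c)  ⇒  82ω_c = 17  ⇒  ω_c = 17/82
  ⇒ ω_c²/ω_s² = 17/82
Coupling ω_s² = ω_c¹ ⇒ overall = 11/15 × 17/82 = 187/1230

187/1230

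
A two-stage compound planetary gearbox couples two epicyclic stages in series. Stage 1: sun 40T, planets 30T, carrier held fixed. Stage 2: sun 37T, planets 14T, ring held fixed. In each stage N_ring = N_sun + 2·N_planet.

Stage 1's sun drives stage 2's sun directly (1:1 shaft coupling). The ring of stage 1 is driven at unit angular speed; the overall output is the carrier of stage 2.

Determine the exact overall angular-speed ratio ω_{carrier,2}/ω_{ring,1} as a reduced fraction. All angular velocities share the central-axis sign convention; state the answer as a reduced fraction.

-185/204

Stage 1: N_ring = 40 + 2·30 = 100
Stage 1: 40(ω_s−ω_c) = −100(ω_r−ω_c),  ω_c=0, ω_r=1
Stage 1: ω_s = 0 − (100/40)(1−0) = -5/2
  ⇒ ω_s¹/ω_r¹ = -5/2
Stage 2: N_ring = 37 + 2·14 = 65
Stage 2: 37(ω_s−ω_c) = −65(ω_r−ω_c),  ω_r=0, ω_s=1
Stage 2: 37(1−ω_c) = −65(0−ω_c)  ⇒  102ω_c = 37  ⇒  ω_c = 37/102
  ⇒ ω_c²/ω_s² = 37/102
Coupling ω_s² = ω_s¹ ⇒ overall = -5/2 × 37/102 = -185/204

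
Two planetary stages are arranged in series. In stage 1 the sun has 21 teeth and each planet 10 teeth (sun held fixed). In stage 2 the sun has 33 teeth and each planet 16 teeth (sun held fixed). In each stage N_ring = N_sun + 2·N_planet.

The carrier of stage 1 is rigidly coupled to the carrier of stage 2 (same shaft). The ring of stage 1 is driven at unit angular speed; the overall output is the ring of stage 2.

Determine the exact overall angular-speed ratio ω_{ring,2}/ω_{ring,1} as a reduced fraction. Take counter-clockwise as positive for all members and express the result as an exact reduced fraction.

Stage 1: N_ring = 21 + 2·10 = 41
Stage 1: 21(ω_s−ω_c) = −41(ω_r−ω_c),  ω_s=0, ω_r=1
Stage 1: 21(0−ω_c) = −41(1−ω_c)  ⇒  62ω_c = 41  ⇒  ω_c = 41/62
  ⇒ ω_c¹/ω_r¹ = 41/62
Stage 2: N_ring = 33 + 2·16 = 65
Stage 2: 33(ω_s−ω_c) = −65(ω_r−ω_c),  ω_s=0, ω_c=1
Stage 2: ω_r = 1 − (33/65)(0−1) = 98/65
  ⇒ ω_r²/ω_c² = 98/65
Coupling ω_c² = ω_c¹ ⇒ overall = 41/62 × 98/65 = 2009/2015

2009/2015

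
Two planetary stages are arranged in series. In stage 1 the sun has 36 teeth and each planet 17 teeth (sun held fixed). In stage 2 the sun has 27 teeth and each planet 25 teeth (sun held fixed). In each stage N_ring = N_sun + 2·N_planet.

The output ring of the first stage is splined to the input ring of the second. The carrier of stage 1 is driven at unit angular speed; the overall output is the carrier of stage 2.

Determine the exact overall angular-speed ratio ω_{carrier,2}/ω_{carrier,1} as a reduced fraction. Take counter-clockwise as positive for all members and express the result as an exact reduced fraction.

583/520

Stage 1: N_ring = 36 + 2·17 = 70
Stage 1: 36(ω_s−ω_c) = −70(ω_r−ω_c),  ω_s=0, ω_c=1
Stage 1: ω_r = 1 − (36/70)(0−1) = 53/35
  ⇒ ω_r¹/ω_c¹ = 53/35
Stage 2: N_ring = 27 + 2·25 = 77
Stage 2: 27(ω_s−ω_c) = −77(ω_r−ω_c),  ω_s=0, ω_r=1
Stage 2: 27(0−ω_c) = −77(1−ω_c)  ⇒  104ω_c = 77  ⇒  ω_c = 77/104
  ⇒ ω_c²/ω_r² = 77/104
Coupling ω_r² = ω_r¹ ⇒ overall = 53/35 × 77/104 = 583/520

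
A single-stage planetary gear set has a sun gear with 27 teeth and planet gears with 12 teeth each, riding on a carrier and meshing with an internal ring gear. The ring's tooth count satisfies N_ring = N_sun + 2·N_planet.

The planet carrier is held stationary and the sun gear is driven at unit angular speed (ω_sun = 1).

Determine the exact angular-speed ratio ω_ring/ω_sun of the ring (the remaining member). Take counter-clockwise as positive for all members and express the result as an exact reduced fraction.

N_ring = 27 + 2·12 = 51
27(ω_s−ω_c) = −51(ω_r−ω_c),  ω_c=0, ω_s=1
ω_r = 0 − (27/51)(1−0) = -9/17
ω_r/ω_s = -9/17

-9/17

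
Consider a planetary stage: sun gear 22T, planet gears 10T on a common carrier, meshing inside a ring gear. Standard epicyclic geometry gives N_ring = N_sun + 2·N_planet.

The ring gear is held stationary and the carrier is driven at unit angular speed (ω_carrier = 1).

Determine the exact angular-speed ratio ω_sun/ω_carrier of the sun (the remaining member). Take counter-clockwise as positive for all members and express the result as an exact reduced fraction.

32/11

N_ring = 22 + 2·10 = 42
22(ω_s−ω_c) = −42(ω_r−ω_c),  ω_r=0, ω_c=1
ω_s = 1 − (42/22)(0−1) = 32/11
ω_s/ω_c = 32/11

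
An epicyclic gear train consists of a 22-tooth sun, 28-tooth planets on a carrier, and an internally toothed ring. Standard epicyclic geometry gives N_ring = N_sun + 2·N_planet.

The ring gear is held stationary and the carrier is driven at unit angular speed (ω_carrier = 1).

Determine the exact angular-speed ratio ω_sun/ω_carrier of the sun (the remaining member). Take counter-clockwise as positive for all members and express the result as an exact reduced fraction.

N_ring = 22 + 2·28 = 78
22(ω_s−ω_c) = −78(ω_r−ω_c),  ω_r=0, ω_c=1
ω_s = 1 − (78/22)(0−1) = 50/11
ω_s/ω_c = 50/11

50/11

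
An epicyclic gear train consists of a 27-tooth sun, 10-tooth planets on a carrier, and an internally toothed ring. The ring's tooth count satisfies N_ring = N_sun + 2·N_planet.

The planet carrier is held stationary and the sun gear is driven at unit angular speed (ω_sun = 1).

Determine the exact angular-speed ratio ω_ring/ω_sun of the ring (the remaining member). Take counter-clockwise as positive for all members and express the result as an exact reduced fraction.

-27/47

N_ring = 27 + 2·10 = 47
27(ω_s−ω_c) = −47(ω_r−ω_c),  ω_c=0, ω_s=1
ω_r = 0 − (27/47)(1−0) = -27/47
ω_r/ω_s = -27/47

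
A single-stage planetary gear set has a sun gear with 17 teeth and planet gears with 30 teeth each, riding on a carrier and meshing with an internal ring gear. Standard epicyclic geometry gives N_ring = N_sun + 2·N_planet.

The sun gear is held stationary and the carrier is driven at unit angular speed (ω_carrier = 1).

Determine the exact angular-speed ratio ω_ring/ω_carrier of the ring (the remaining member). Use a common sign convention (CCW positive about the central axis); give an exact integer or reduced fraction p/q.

N_ring = 17 + 2·30 = 77
17(ω_s−ω_c) = −77(ω_r−ω_c),  ω_s=0, ω_c=1
ω_r = 1 − (17/77)(0−1) = 94/77
ω_r/ω_c = 94/77

94/77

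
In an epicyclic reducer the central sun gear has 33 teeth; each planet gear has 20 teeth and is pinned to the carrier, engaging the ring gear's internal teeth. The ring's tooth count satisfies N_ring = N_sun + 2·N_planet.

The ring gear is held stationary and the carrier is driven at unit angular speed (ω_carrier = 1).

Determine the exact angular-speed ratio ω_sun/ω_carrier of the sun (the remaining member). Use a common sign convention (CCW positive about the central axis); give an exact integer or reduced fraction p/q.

N_ring = 33 + 2·20 = 73
33(ω_s−ω_c) = −73(ω_r−ω_c),  ω_r=0, ω_c=1
ω_s = 1 − (73/33)(0−1) = 106/33
ω_s/ω_c = 106/33

106/33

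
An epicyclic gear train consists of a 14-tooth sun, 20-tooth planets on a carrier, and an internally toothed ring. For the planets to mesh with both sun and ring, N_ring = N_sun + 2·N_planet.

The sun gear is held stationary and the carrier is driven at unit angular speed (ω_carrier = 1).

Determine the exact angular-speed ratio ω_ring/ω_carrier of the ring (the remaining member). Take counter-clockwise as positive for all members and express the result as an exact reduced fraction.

34/27

N_ring = 14 + 2·20 = 54
14(ω_s−ω_c) = −54(ω_r−ω_c),  ω_s=0, ω_c=1
ω_r = 1 − (14/54)(0−1) = 34/27
ω_r/ω_c = 34/27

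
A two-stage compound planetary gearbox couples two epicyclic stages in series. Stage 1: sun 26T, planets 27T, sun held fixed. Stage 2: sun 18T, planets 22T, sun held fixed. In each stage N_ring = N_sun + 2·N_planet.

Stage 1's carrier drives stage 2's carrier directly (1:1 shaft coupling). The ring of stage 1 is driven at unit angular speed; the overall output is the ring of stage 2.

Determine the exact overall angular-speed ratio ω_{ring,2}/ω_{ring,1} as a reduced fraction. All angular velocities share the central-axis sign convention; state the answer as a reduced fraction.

Stage 1: N_ring = 26 + 2·27 = 80
Stage 1: 26(ω_s−ω_c) = −80(ω_r−ω_c),  ω_s=0, ω_r=1
Stage 1: 26(0−ω_c) = −80(1−ω_c)  ⇒  106ω_c = 80  ⇒  ω_c = 40/53
  ⇒ ω_c¹/ω_r¹ = 40/53
Stage 2: N_ring = 18 + 2·22 = 62
Stage 2: 18(ω_s−ω_c) = −62(ω_r−ω_c),  ω_s=0, ω_c=1
Stage 2: ω_r = 1 − (18/62)(0−1) = 40/31
  ⇒ ω_r²/ω_c² = 40/31
Coupling ω_c² = ω_c¹ ⇒ overall = 40/53 × 40/31 = 1600/1643

1600/1643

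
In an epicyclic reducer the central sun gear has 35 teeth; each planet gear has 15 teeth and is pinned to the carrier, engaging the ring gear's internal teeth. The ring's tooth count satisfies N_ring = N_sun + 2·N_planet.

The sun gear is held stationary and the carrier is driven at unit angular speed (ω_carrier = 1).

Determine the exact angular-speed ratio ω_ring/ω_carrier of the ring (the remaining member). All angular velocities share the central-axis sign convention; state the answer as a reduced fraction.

20/13

N_ring = 35 + 2·15 = 65
35(ω_s−ω_c) = −65(ω_r−ω_c),  ω_s=0, ω_c=1
ω_r = 1 − (35/65)(0−1) = 20/13
ω_r/ω_c = 20/13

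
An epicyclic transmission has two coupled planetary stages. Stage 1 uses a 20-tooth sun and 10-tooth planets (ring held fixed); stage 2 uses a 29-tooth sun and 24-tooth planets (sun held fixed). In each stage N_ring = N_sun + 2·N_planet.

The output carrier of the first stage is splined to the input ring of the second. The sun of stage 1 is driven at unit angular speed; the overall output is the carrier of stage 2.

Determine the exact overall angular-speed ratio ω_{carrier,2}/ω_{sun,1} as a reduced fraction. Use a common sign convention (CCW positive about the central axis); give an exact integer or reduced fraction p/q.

Stage 1: N_ring = 20 + 2·10 = 40
Stage 1: 20(ω_s−ω_c) = −40(ω_r−ω_c),  ω_r=0, ω_s=1
Stage 1: 20(1−ω_c) = −40(0−ω_c)  ⇒  60ω_c = 20  ⇒  ω_c = 1/3
  ⇒ ω_c¹/ω_s¹ = 1/3
Stage 2: N_ring = 29 + 2·24 = 77
Stage 2: 29(ω_s−ω_c) = −77(ω_r−ω_c),  ω_s=0, ω_r=1
Stage 2: 29(0−ω_c) = −77(1−ω_c)  ⇒  106ω_c = 77  ⇒  ω_c = 77/106
  ⇒ ω_c²/ω_r² = 77/106
Coupling ω_r² = ω_c¹ ⇒ overall = 1/3 × 77/106 = 77/318

77/318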